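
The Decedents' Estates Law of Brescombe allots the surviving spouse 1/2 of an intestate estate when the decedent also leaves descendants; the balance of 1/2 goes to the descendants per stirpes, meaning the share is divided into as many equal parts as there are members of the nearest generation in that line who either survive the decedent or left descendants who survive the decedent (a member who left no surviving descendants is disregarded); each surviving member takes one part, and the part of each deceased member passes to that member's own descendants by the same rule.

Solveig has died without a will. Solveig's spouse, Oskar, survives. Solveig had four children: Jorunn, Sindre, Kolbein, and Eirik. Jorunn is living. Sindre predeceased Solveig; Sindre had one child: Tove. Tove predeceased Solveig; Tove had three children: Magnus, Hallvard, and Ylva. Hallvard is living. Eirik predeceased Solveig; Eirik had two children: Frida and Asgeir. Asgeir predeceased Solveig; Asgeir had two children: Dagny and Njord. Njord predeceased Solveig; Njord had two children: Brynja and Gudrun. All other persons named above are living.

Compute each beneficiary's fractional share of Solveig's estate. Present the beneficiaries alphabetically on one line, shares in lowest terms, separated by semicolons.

Oskar, as surviving spouse, takes 1/2.
The remaining 1/2 passes to Solveig's descendants per stirpes.
The 1/2 is divided into 4 equal shares of 1/8 among Jorunn, Sindre, Kolbein, Eirik.
Jorunn is living and takes 1/8.
Sindre predeceased; the 1/8 allotted to Sindre's branch passes to Sindre's issue by representation.
Tove's line is the sole branch at this level, so the full 1/8 passes to Tove's issue by representation.
The 1/8 is divided into 3 equal shares of 1/24 among Magnus, Hallvard, Ylva.
Magnus is living and takes 1/24.
Hallvard is living and takes 1/24.
Ylva is living and takes 1/24.
Kolbein is living and takes 1/8.
Eirik predeceased; the 1/8 allotted to Eirik's branch passes to Eirik's issue by representation.
The 1/8 is divided into 2 equal shares of 1/16 among Frida, Asgeir.
Frida is living and takes 1/16.
Asgeir predeceased; the 1/16 allotted to Asgeir's branch passes to Asgeir's issue by representation.
The 1/16 is divided into 2 equal shares of 1/32 among Dagny, Njord.
Dagny is living and takes 1/32.
Njord predeceased; the 1/32 allotted to Njord's branch passes to Njord's issue by representation.
The 1/32 is divided into 2 equal shares of 1/64 among Brynja, Gudrun.
Brynja is living and takes 1/64.
Gudrun is living and takes 1/64.

Brynja 1/64; Dagny 1/32; Frida 1/16; Gudrun 1/64; Hallvard 1/24; Jorunn 1/8; Kolbein 1/8; Magnus 1/24; Oskar 1/2; Ylva 1/24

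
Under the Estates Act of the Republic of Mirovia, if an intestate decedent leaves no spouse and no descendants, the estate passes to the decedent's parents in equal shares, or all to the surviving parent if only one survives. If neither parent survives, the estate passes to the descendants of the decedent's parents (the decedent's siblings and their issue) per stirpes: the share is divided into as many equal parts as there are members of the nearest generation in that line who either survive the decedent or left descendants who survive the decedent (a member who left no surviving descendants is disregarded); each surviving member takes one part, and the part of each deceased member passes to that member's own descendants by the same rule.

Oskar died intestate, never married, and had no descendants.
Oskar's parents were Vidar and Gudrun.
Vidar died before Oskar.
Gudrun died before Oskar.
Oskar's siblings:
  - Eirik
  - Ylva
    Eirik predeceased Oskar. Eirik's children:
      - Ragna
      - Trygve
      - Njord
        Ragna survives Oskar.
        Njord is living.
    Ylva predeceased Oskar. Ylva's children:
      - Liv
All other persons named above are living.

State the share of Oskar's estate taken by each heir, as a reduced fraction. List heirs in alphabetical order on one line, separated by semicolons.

Liv 1/2; Njord 1/6; Ragna 1/6; Trygve 1/6

Neither parent survives and there are no descendants, so the estate passes to Oskar's siblings and their issue per stirpes.
The estate is divided into 2 equal shares of 1/2 among Eirik, Ylva.
Eirik predeceased; the 1/2 allotted to Eirik's branch passes to Eirik's issue by representation.
The 1/2 is divided into 3 equal shares of 1/6 among Ragna, Trygve, Njord.
Ragna is living and takes 1/6.
Trygve is living and takes 1/6.
Njord is living and takes 1/6.
Ylva predeceased; the 1/2 allotted to Ylva's branch passes to Ylva's issue by representation.
Liv is the sole taker at this level and receives the full 1/2.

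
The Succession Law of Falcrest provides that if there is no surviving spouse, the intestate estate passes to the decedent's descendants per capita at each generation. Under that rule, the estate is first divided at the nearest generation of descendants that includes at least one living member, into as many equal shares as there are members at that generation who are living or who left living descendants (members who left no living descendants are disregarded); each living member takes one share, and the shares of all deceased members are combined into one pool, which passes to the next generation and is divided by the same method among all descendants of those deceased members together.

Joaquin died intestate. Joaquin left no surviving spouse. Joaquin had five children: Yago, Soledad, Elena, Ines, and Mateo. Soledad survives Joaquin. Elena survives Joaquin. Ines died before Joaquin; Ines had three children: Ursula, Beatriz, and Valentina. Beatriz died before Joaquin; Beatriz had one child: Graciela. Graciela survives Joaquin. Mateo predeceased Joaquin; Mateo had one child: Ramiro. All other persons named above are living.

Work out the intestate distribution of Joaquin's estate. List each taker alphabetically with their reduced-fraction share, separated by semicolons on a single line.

Elena 1/5; Graciela 1/10; Ramiro 1/10; Soledad 1/5; Ursula 1/10; Valentina 1/10; Yago 1/5

There is no surviving spouse, so the entire estate passes to Joaquin's descendants per capita at each generation.
At generation 1 (Yago, Soledad, Elena, Ines, Mateo) there are 5 shares of (1)/5 = 1/5 each.
Living: Yago, Soledad, and Elena — each takes 1/5.
Deceased: Ines and Mateo. Their combined 2/5 is pooled and carried to generation 2.
At generation 2 (Ursula, Beatriz, Valentina, Ramiro) there are 4 shares of (2/5)/4 = 1/10 each.
Living: Ursula, Valentina, and Ramiro — each takes 1/10.
Deceased: Beatriz. That 1/10 share is carried to generation 3.
At generation 3 (Graciela) there are 1 shares of (1/10)/1 = 1/10 each.
Living: Graciela — each takes 1/10.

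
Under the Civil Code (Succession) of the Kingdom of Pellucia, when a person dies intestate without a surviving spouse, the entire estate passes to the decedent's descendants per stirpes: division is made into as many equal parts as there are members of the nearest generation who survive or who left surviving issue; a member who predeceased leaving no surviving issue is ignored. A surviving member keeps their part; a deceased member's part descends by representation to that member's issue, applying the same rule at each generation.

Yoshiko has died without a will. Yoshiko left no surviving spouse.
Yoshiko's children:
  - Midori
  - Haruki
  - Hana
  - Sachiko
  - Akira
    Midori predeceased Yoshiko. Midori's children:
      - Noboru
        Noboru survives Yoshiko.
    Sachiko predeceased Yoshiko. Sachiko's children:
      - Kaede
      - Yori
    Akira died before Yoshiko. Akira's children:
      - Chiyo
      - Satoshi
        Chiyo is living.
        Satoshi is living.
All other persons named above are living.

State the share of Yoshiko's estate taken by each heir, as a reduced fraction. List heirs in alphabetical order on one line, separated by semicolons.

There is no surviving spouse, so the entire estate passes to Yoshiko's descendants per stirpes.
The estate is divided into 5 equal shares of 1/5 among Midori, Haruki, Hana, Sachiko, Akira.
Midori predeceased; the 1/5 allotted to Midori's branch passes to Midori's issue by representation.
Noboru is the sole taker at this level and receives the full 1/5.
Haruki is living and takes 1/5.
Hana is living and takes 1/5.
Sachiko predeceased; the 1/5 allotted to Sachiko's branch passes to Sachiko's issue by representation.
The 1/5 is divided into 2 equal shares of 1/10 among Kaede, Yori.
Kaede is living and takes 1/10.
Yori is living and takes 1/10.
Akira predeceased; the 1/5 allotted to Akira's branch passes to Akira's issue by representation.
The 1/5 is divided into 2 equal shares of 1/10 among Chiyo, Satoshi.
Chiyo is living and takes 1/10.
Satoshi is living and takes 1/10.

Chiyo 1/10; Hana 1/5; Haruki 1/5; Kaede 1/10; Noboru 1/5; Satoshi 1/10; Yori 1/10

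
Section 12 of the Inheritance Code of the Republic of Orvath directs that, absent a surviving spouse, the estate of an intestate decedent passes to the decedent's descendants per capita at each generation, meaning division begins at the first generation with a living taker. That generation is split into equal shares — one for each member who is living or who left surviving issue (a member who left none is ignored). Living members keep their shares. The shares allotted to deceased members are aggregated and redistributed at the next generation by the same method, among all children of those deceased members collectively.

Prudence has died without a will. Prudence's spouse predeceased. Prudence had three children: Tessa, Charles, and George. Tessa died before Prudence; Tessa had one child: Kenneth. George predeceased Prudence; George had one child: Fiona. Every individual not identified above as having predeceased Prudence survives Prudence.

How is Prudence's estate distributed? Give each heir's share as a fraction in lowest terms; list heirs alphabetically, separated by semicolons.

There is no surviving spouse, so the entire estate passes to Prudence's descendants per capita at each generation.
At generation 1 (Tessa, Charles, George) there are 3 shares of (1)/3 = 1/3 each.
Living: Charles — each takes 1/3.
Deceased: Tessa and George. Their combined 2/3 is pooled and carried to generation 2.
At generation 2 (Kenneth, Fiona) there are 2 shares of (2/3)/2 = 1/3 each.
Living: Kenneth and Fiona — each takes 1/3.

Charles 1/3; Fiona 1/3; Kenneth 1/3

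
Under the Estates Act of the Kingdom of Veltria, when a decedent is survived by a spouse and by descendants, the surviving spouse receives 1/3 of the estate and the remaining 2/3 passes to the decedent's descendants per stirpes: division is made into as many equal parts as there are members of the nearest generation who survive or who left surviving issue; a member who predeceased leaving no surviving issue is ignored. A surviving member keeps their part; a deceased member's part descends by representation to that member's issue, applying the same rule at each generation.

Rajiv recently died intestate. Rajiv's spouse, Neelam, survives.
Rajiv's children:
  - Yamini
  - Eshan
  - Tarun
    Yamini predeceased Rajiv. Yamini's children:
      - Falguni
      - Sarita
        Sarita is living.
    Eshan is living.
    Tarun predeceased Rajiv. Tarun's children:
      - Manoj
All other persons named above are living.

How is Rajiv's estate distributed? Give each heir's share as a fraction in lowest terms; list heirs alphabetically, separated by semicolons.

Eshan 2/9; Falguni 1/9; Manoj 2/9; Neelam 1/3; Sarita 1/9

Neelam, as surviving spouse, takes 1/3.
The remaining 2/3 passes to Rajiv's descendants per stirpes.
The 2/3 is divided into 3 equal shares of 2/9 among Yamini, Eshan, Tarun.
Yamini predeceased; the 2/9 allotted to Yamini's branch passes to Yamini's issue by representation.
The 2/9 is divided into 2 equal shares of 1/9 among Falguni, Sarita.
Falguni is living and takes 1/9.
Sarita is living and takes 1/9.
Eshan is living and takes 2/9.
Tarun predeceased; the 2/9 allotted to Tarun's branch passes to Tarun's issue by representation.
Manoj is the sole taker at this level and receives the full 2/9.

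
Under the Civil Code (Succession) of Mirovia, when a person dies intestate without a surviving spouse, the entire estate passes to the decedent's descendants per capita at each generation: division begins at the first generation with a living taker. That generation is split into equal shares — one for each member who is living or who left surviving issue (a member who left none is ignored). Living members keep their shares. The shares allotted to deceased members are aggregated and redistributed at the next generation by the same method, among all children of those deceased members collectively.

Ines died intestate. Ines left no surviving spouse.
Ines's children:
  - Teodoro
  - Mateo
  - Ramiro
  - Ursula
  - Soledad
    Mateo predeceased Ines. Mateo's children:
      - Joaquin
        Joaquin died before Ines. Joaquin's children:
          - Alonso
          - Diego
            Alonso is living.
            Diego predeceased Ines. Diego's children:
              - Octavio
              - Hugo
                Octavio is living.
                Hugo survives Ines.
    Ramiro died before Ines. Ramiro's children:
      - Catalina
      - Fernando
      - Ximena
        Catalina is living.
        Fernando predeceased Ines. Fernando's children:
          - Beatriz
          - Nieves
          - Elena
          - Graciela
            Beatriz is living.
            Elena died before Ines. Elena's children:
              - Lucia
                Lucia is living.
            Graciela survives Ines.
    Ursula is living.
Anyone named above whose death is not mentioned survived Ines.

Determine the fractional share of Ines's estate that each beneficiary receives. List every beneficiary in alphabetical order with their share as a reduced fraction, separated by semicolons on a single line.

There is no surviving spouse, so the entire estate passes to Ines's descendants per capita at each generation.
At generation 1 (Teodoro, Mateo, Ramiro, Ursula, Soledad) there are 5 shares of (1)/5 = 1/5 each.
Living: Teodoro, Ursula, and Soledad — each takes 1/5.
Deceased: Mateo and Ramiro. Their combined 2/5 is pooled and carried to generation 2.
At generation 2 (Joaquin, Catalina, Fernando, Ximena) there are 4 shares of (2/5)/4 = 1/10 each.
Living: Catalina and Ximena — each takes 1/10.
Deceased: Joaquin and Fernando. Their combined 1/5 is pooled and carried to generation 3.
At generation 3 (Alonso, Diego, Beatriz, Nieves, Elena, Graciela) there are 6 shares of (1/5)/6 = 1/30 each.
Living: Alonso, Beatriz, Nieves, and Graciela — each takes 1/30.
Deceased: Diego and Elena. Their combined 1/15 is pooled and carried to generation 4.
At generation 4 (Octavio, Hugo, Lucia) there are 3 shares of (1/15)/3 = 1/45 each.
Living: Octavio, Hugo, and Lucia — each takes 1/45.

Alonso 1/30; Beatriz 1/30; Catalina 1/10; Graciela 1/30; Hugo 1/45; Lucia 1/45; Nieves 1/30; Octavio 1/45; Soledad 1/5; Teodoro 1/5; Ursula 1/5; Ximena 1/10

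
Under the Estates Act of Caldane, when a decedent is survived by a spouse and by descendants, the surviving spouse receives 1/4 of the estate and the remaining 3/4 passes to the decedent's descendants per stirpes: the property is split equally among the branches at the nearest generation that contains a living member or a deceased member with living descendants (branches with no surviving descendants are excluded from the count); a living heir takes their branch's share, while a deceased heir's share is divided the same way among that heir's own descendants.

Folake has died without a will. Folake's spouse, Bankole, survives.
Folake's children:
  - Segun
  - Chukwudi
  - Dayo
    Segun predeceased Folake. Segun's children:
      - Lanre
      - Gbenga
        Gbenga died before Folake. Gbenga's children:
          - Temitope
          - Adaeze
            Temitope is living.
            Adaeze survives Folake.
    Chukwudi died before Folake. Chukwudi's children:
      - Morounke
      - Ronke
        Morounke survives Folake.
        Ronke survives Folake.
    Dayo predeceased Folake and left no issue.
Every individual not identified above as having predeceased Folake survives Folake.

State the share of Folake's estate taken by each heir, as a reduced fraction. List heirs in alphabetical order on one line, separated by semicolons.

Adaeze 3/32; Bankole 1/4; Lanre 3/16; Morounke 3/16; Ronke 3/16; Temitope 3/32

Bankole, as surviving spouse, takes 1/4.
The remaining 3/4 passes to Folake's descendants per stirpes.
Dayo left no surviving issue, so that branch lapses and is disregarded.
The 3/4 is divided into 2 equal shares of 3/8 among Segun, Chukwudi.
Segun predeceased; the 3/8 allotted to Segun's branch passes to Segun's issue by representation.
The 3/8 is divided into 2 equal shares of 3/16 among Lanre, Gbenga.
Lanre is living and takes 3/16.
Gbenga predeceased; the 3/16 allotted to Gbenga's branch passes to Gbenga's issue by representation.
The 3/16 is divided into 2 equal shares of 3/32 among Temitope, Adaeze.
Temitope is living and takes 3/32.
Adaeze is living and takes 3/32.
Chukwudi predeceased; the 3/8 allotted to Chukwudi's branch passes to Chukwudi's issue by representation.
The 3/8 is divided into 2 equal shares of 3/16 among Morounke, Ronke.
Morounke is living and takes 3/16.
Ronke is living and takes 3/16.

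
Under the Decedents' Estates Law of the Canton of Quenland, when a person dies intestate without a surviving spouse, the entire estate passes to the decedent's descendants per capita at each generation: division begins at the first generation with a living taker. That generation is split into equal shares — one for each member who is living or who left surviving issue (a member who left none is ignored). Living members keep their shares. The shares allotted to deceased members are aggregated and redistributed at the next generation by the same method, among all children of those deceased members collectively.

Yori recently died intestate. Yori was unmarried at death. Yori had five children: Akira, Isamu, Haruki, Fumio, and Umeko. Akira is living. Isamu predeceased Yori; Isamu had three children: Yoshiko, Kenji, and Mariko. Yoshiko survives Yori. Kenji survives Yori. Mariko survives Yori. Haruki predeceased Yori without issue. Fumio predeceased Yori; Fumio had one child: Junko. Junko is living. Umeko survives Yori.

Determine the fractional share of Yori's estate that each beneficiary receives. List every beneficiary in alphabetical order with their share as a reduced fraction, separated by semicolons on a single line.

Akira 1/4; Junko 1/8; Kenji 1/8; Mariko 1/8; Umeko 1/4; Yoshiko 1/8

There is no surviving spouse, so the entire estate passes to Yori's descendants per capita at each generation.
At generation 1 (Akira, Isamu, Fumio, Umeko) there are 4 shares of (1)/4 = 1/4 each.
Living: Akira and Umeko — each takes 1/4.
Deceased: Isamu and Fumio. Their combined 1/2 is pooled and carried to generation 2.
At generation 2 (Yoshiko, Kenji, Mariko, Junko) there are 4 shares of (1/2)/4 = 1/8 each.
Living: Yoshiko, Kenji, Mariko, and Junko — each takes 1/8.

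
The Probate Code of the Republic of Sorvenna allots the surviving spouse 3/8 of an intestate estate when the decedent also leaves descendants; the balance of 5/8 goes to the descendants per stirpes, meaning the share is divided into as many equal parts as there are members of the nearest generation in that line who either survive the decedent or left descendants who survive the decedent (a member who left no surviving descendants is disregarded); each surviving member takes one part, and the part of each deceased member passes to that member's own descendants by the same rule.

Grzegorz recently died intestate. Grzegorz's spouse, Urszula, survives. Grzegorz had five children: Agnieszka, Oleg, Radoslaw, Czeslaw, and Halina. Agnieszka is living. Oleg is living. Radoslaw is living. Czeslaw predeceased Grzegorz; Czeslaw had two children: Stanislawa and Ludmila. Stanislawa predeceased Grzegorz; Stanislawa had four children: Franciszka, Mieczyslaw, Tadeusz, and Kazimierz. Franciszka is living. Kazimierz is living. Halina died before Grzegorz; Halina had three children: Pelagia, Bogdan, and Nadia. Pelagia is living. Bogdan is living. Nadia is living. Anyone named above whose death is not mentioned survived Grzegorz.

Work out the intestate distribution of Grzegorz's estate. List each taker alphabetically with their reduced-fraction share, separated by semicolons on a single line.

Agnieszka 1/8; Bogdan 1/24; Franciszka 1/64; Kazimierz 1/64; Ludmila 1/16; Mieczyslaw 1/64; Nadia 1/24; Oleg 1/8; Pelagia 1/24; Radoslaw 1/8; Tadeusz 1/64; Urszula 3/8

Urszula, as surviving spouse, takes 3/8.
The remaining 5/8 passes to Grzegorz's descendants per stirpes.
The 5/8 is divided into 5 equal shares of 1/8 among Agnieszka, Oleg, Radoslaw, Czeslaw, Halina.
Agnieszka is living and takes 1/8.
Oleg is living and takes 1/8.
Radoslaw is living and takes 1/8.
Czeslaw predeceased; the 1/8 allotted to Czeslaw's branch passes to Czeslaw's issue by representation.
The 1/8 is divided into 2 equal shares of 1/16 among Stanislawa, Ludmila.
Stanislawa predeceased; the 1/16 allotted to Stanislawa's branch passes to Stanislawa's issue by representation.
The 1/16 is divided into 4 equal shares of 1/64 among Franciszka, Mieczyslaw, Tadeusz, Kazimierz.
Franciszka is living and takes 1/64.
Mieczyslaw is living and takes 1/64.
Tadeusz is living and takes 1/64.
Kazimierz is living and takes 1/64.
Ludmila is living and takes 1/16.
Halina predeceased; the 1/8 allotted to Halina's branch passes to Halina's issue by representation.
The 1/8 is divided into 3 equal shares of 1/24 among Pelagia, Bogdan, Nadia.
Pelagia is living and takes 1/24.
Bogdan is living and takes 1/24.
Nadia is living and takes 1/24.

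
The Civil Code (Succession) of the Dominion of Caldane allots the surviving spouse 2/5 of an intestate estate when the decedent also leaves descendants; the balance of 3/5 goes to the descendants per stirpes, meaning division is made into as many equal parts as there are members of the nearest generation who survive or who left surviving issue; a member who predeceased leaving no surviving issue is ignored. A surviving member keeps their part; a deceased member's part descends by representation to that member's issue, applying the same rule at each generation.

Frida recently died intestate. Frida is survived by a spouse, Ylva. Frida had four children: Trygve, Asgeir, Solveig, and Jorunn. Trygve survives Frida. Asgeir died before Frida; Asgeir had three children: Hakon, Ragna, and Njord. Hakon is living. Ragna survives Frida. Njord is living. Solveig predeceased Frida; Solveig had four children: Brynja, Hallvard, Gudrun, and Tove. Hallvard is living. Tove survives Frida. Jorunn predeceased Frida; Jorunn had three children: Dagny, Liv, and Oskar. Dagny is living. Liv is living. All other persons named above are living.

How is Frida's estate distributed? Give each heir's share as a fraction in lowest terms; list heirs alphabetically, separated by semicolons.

Ylva, as surviving spouse, takes 2/5.
The remaining 3/5 passes to Frida's descendants per stirpes.
The 3/5 is divided into 4 equal shares of 3/20 among Trygve, Asgeir, Solveig, Jorunn.
Trygve is living and takes 3/20.
Asgeir predeceased; the 3/20 allotted to Asgeir's branch passes to Asgeir's issue by representation.
The 3/20 is divided into 3 equal shares of 1/20 among Hakon, Ragna, Njord.
Hakon is living and takes 1/20.
Ragna is living and takes 1/20.
Njord is living and takes 1/20.
Solveig predeceased; the 3/20 allotted to Solveig's branch passes to Solveig's issue by representation.
The 3/20 is divided into 4 equal shares of 3/80 among Brynja, Hallvard, Gudrun, Tove.
Brynja is living and takes 3/80.
Hallvard is living and takes 3/80.
Gudrun is living and takes 3/80.
Tove is living and takes 3/80.
Jorunn predeceased; the 3/20 allotted to Jorunn's branch passes to Jorunn's issue by representation.
The 3/20 is divided into 3 equal shares of 1/20 among Dagny, Liv, Oskar.
Dagny is living and takes 1/20.
Liv is living and takes 1/20.
Oskar is living and takes 1/20.

Brynja 3/80; Dagny 1/20; Gudrun 3/80; Hakon 1/20; Hallvard 3/80; Liv 1/20; Njord 1/20; Oskar 1/20; Ragna 1/20; Tove 3/80; Trygve 3/20; Ylva 2/5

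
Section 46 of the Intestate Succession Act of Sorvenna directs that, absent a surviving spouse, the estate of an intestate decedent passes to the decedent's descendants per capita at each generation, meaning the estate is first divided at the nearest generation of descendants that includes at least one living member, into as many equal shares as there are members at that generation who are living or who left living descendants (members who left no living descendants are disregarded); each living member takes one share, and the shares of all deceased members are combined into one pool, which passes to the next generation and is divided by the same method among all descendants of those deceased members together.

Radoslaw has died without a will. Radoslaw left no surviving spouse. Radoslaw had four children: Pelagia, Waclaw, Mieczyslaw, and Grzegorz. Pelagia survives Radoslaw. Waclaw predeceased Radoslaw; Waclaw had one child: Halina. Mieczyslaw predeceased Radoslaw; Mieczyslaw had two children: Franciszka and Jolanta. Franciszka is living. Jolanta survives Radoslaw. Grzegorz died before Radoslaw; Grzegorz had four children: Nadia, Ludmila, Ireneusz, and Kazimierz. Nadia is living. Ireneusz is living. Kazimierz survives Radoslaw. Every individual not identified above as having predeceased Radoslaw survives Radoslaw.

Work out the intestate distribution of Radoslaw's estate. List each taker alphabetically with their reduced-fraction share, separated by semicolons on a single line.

Franciszka 3/28; Halina 3/28; Ireneusz 3/28; Jolanta 3/28; Kazimierz 3/28; Ludmila 3/28; Nadia 3/28; Pelagia 1/4

There is no surviving spouse, so the entire estate passes to Radoslaw's descendants per capita at each generation.
At generation 1 (Pelagia, Waclaw, Mieczyslaw, Grzegorz) there are 4 shares of (1)/4 = 1/4 each.
Living: Pelagia — each takes 1/4.
Deceased: Waclaw, Mieczyslaw, and Grzegorz. Their combined 3/4 is pooled and carried to generation 2.
At generation 2 (Halina, Franciszka, Jolanta, Nadia, Ludmila, Ireneusz, Kazimierz) there are 7 shares of (3/4)/7 = 3/28 each.
Living: Halina, Franciszka, Jolanta, Nadia, Ludmila, Ireneusz, and Kazimierz — each takes 3/28.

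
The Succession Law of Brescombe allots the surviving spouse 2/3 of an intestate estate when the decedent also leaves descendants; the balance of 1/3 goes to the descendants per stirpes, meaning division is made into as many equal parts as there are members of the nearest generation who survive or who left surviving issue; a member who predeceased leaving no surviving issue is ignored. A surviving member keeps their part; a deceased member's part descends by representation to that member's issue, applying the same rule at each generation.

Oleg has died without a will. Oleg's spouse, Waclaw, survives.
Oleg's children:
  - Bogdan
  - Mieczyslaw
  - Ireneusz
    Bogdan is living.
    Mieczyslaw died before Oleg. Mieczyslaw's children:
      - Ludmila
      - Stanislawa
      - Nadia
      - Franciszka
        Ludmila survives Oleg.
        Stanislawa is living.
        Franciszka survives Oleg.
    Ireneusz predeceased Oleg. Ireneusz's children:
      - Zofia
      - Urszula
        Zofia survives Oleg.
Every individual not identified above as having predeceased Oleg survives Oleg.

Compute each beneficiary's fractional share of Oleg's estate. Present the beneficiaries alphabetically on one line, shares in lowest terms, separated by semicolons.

Waclaw, as surviving spouse, takes 2/3.
The remaining 1/3 passes to Oleg's descendants per stirpes.
The 1/3 is divided into 3 equal shares of 1/9 among Bogdan, Mieczyslaw, Ireneusz.
Bogdan is living and takes 1/9.
Mieczyslaw predeceased; the 1/9 allotted to Mieczyslaw's branch passes to Mieczyslaw's issue by representation.
The 1/9 is divided into 4 equal shares of 1/36 among Ludmila, Stanislawa, Nadia, Franciszka.
Ludmila is living and takes 1/36.
Stanislawa is living and takes 1/36.
Nadia is living and takes 1/36.
Franciszka is living and takes 1/36.
Ireneusz predeceased; the 1/9 allotted to Ireneusz's branch passes to Ireneusz's issue by representation.
The 1/9 is divided into 2 equal shares of 1/18 among Zofia, Urszula.
Zofia is living and takes 1/18.
Urszula is living and takes 1/18.

Bogdan 1/9; Franciszka 1/36; Ludmila 1/36; Nadia 1/36; Stanislawa 1/36; Urszula 1/18; Waclaw 2/3; Zofia 1/18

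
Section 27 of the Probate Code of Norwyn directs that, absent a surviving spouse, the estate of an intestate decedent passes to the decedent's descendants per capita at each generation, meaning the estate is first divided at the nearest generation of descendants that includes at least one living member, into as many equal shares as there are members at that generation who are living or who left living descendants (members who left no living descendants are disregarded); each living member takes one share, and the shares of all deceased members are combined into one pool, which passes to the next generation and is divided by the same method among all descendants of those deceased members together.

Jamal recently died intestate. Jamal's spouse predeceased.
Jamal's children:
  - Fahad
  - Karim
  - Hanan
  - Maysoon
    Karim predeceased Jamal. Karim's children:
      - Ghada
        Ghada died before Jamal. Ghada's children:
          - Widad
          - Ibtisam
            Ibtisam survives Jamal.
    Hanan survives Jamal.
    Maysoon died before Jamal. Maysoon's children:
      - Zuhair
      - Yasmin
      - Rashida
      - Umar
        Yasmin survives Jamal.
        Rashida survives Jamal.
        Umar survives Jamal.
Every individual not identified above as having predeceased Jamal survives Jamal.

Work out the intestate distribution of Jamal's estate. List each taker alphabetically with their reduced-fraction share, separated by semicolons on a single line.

Fahad 1/4; Hanan 1/4; Ibtisam 1/20; Rashida 1/10; Umar 1/10; Widad 1/20; Yasmin 1/10; Zuhair 1/10

There is no surviving spouse, so the entire estate passes to Jamal's descendants per capita at each generation.
At generation 1 (Fahad, Karim, Hanan, Maysoon) there are 4 shares of (1)/4 = 1/4 each.
Living: Fahad and Hanan — each takes 1/4.
Deceased: Karim and Maysoon. Their combined 1/2 is pooled and carried to generation 2.
At generation 2 (Ghada, Zuhair, Yasmin, Rashida, Umar) there are 5 shares of (1/2)/5 = 1/10 each.
Living: Zuhair, Yasmin, Rashida, and Umar — each takes 1/10.
Deceased: Ghada. That 1/10 share is carried to generation 3.
At generation 3 (Widad, Ibtisam) there are 2 shares of (1/10)/2 = 1/20 each.
Living: Widad and Ibtisam — each takes 1/20.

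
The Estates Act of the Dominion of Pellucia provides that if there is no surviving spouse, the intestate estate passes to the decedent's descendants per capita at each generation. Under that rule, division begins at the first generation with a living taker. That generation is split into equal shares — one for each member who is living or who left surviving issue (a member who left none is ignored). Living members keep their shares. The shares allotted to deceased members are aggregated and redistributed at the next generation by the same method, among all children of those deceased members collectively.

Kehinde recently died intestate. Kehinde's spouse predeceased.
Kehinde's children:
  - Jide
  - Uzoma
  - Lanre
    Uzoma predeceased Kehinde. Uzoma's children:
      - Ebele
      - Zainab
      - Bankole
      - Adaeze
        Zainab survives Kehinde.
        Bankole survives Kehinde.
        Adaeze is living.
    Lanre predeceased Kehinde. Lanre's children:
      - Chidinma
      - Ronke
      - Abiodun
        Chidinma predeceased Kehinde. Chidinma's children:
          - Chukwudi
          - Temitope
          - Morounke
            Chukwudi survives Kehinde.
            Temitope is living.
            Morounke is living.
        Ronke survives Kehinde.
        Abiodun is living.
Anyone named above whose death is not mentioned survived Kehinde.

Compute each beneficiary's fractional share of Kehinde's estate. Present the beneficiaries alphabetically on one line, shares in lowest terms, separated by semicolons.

Abiodun 2/21; Adaeze 2/21; Bankole 2/21; Chukwudi 2/63; Ebele 2/21; Jide 1/3; Morounke 2/63; Ronke 2/21; Temitope 2/63; Zainab 2/21

There is no surviving spouse, so the entire estate passes to Kehinde's descendants per capita at each generation.
At generation 1 (Jide, Uzoma, Lanre) there are 3 shares of (1)/3 = 1/3 each.
Living: Jide — each takes 1/3.
Deceased: Uzoma and Lanre. Their combined 2/3 is pooled and carried to generation 2.
At generation 2 (Ebele, Zainab, Bankole, Adaeze, Chidinma, Ronke, Abiodun) there are 7 shares of (2/3)/7 = 2/21 each.
Living: Ebele, Zainab, Bankole, Adaeze, Ronke, and Abiodun — each takes 2/21.
Deceased: Chidinma. That 2/21 share is carried to generation 3.
At generation 3 (Chukwudi, Temitope, Morounke) there are 3 shares of (2/21)/3 = 2/63 each.
Living: Chukwudi, Temitope, and Morounke — each takes 2/63.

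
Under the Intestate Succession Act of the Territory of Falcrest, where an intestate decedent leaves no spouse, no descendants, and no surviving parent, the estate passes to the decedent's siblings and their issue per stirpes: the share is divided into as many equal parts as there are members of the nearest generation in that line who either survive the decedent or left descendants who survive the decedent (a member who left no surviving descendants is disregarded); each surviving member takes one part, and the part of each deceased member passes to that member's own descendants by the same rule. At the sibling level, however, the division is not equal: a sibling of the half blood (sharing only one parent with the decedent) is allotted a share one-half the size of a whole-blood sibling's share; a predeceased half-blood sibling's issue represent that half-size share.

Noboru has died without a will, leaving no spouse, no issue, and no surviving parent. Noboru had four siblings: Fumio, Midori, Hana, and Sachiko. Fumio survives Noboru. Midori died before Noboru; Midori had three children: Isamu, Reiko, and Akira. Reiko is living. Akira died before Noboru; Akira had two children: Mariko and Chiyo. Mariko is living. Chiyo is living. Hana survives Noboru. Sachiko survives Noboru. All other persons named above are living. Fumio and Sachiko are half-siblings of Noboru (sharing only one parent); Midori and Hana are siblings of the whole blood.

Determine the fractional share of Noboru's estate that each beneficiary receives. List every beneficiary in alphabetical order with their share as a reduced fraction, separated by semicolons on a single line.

Chiyo 1/18; Fumio 1/6; Hana 1/3; Isamu 1/9; Mariko 1/18; Reiko 1/9; Sachiko 1/6

No spouse, descendants, or parent survives, so the estate passes to Noboru's siblings per stirpes.
Half-blood siblings count for one-half the weight of whole-blood siblings at the initial division.
Dividing 1 in proportion to weights (total weight 3): Fumio (weight 1/2) → 1/6; Midori (weight 1) → 1/3; Hana (weight 1) → 1/3; Sachiko (weight 1/2) → 1/6.
Fumio is living and takes 1/6.
Midori predeceased; the 1/3 allotted to Midori's branch passes to Midori's issue by representation.
The 1/3 is divided into 3 equal shares of 1/9 among Isamu, Reiko, Akira.
Isamu is living and takes 1/9.
Reiko is living and takes 1/9.
Akira predeceased; the 1/9 allotted to Akira's branch passes to Akira's issue by representation.
The 1/9 is divided into 2 equal shares of 1/18 among Mariko, Chiyo.
Mariko is living and takes 1/18.
Chiyo is living and takes 1/18.
Hana is living and takes 1/3.
Sachiko is living and takes 1/6.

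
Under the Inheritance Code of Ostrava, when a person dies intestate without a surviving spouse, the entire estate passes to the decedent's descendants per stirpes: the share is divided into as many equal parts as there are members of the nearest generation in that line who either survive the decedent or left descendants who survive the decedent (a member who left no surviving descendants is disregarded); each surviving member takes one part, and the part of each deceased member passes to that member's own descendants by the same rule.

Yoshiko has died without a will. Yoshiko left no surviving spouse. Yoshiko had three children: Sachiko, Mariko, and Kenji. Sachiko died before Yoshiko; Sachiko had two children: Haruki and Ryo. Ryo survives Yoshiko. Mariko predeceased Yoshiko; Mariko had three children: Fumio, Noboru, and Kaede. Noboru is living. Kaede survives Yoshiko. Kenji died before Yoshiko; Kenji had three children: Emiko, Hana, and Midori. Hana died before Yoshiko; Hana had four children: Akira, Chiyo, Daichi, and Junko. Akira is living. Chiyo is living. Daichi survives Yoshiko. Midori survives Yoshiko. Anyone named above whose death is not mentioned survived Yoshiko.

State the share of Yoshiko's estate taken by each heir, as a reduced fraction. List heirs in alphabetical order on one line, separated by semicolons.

There is no surviving spouse, so the entire estate passes to Yoshiko's descendants per stirpes.
The estate is divided into 3 equal shares of 1/3 among Sachiko, Mariko, Kenji.
Sachiko predeceased; the 1/3 allotted to Sachiko's branch passes to Sachiko's issue by representation.
The 1/3 is divided into 2 equal shares of 1/6 among Haruki, Ryo.
Haruki is living and takes 1/6.
Ryo is living and takes 1/6.
Mariko predeceased; the 1/3 allotted to Mariko's branch passes to Mariko's issue by representation.
The 1/3 is divided into 3 equal shares of 1/9 among Fumio, Noboru, Kaede.
Fumio is living and takes 1/9.
Noboru is living and takes 1/9.
Kaede is living and takes 1/9.
Kenji predeceased; the 1/3 allotted to Kenji's branch passes to Kenji's issue by representation.
The 1/3 is divided into 3 equal shares of 1/9 among Emiko, Hana, Midori.
Emiko is living and takes 1/9.
Hana predeceased; the 1/9 allotted to Hana's branch passes to Hana's issue by representation.
The 1/9 is divided into 4 equal shares of 1/36 among Akira, Chiyo, Daichi, Junko.
Akira is living and takes 1/36.
Chiyo is living and takes 1/36.
Daichi is living and takes 1/36.
Junko is living and takes 1/36.
Midori is living and takes 1/9.

Akira 1/36; Chiyo 1/36; Daichi 1/36; Emiko 1/9; Fumio 1/9; Haruki 1/6; Junko 1/36; Kaede 1/9; Midori 1/9; Noboru 1/9; Ryo 1/6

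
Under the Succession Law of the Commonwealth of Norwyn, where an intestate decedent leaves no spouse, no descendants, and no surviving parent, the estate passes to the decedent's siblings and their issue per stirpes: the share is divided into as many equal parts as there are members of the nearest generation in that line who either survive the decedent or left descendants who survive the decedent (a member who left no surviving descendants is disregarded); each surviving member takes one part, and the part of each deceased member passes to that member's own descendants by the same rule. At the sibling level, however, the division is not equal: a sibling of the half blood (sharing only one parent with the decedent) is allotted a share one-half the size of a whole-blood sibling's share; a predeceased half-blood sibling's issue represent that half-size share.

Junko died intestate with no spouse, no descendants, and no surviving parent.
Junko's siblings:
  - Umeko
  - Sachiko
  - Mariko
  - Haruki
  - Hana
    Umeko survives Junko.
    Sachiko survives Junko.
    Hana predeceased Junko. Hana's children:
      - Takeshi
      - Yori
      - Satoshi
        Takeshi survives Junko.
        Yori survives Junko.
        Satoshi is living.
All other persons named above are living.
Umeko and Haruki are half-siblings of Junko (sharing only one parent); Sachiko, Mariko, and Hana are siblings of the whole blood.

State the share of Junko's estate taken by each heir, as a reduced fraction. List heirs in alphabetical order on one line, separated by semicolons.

Haruki 1/8; Mariko 1/4; Sachiko 1/4; Satoshi 1/12; Takeshi 1/12; Umeko 1/8; Yori 1/12

No spouse, descendants, or parent survives, so the estate passes to Junko's siblings per stirpes.
Half-blood siblings count for one-half the weight of whole-blood siblings at the initial division.
Dividing 1 in proportion to weights (total weight 4): Umeko (weight 1/2) → 1/8; Sachiko (weight 1) → 1/4; Mariko (weight 1) → 1/4; Haruki (weight 1/2) → 1/8; Hana (weight 1) → 1/4.
Umeko is living and takes 1/8.
Sachiko is living and takes 1/4.
Mariko is living and takes 1/4.
Haruki is living and takes 1/8.
Hana predeceased; the 1/4 allotted to Hana's branch passes to Hana's issue by representation.
The 1/4 is divided into 3 equal shares of 1/12 among Takeshi, Yori, Satoshi.
Takeshi is living and takes 1/12.
Yori is living and takes 1/12.
Satoshi is living and takes 1/12.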